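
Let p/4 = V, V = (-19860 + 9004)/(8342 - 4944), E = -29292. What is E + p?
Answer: -49788820/1699 ≈ -29305.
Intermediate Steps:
V = -5428/1699 (V = -10856/3398 = -10856*1/3398 = -5428/1699 ≈ -3.1948)
p = -21712/1699 (p = 4*(-5428/1699) = -21712/1699 ≈ -12.779)
E + p = -29292 - 21712/1699 = -49788820/1699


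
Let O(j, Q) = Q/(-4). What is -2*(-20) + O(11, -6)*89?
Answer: 347/2 ≈ 173.50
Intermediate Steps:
O(j, Q) = -Q/4 (O(j, Q) = Q*(-¼) = -Q/4)
-2*(-20) + O(11, -6)*89 = -2*(-20) - ¼*(-6)*89 = 40 + (3/2)*89 = 40 + 267/2 = 347/2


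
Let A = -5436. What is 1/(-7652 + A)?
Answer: -1/13088 ≈ -7.6406e-5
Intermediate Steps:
1/(-7652 + A) = 1/(-7652 - 5436) = 1/(-13088) = -1/13088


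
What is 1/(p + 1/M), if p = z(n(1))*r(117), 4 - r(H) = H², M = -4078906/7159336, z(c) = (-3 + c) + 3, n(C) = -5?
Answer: 2039453/139545991857 ≈ 1.4615e-5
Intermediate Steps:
z(c) = c
M = -2039453/3579668 (M = -4078906*1/7159336 = -2039453/3579668 ≈ -0.56973)
r(H) = 4 - H²
p = 68425 (p = -5*(4 - 1*117²) = -5*(4 - 1*13689) = -5*(4 - 13689) = -5*(-13685) = 68425)
1/(p + 1/M) = 1/(68425 + 1/(-2039453/3579668)) = 1/(68425 - 3579668/2039453) = 1/(139545991857/2039453) = 2039453/139545991857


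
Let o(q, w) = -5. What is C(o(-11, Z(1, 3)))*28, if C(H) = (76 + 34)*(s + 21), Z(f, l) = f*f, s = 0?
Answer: 64680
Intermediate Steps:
Z(f, l) = f²
C(H) = 2310 (C(H) = (76 + 34)*(0 + 21) = 110*21 = 2310)
C(o(-11, Z(1, 3)))*28 = 2310*28 = 64680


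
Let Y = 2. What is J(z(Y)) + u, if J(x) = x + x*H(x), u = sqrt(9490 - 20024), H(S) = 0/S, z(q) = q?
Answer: 2 + I*sqrt(10534) ≈ 2.0 + 102.64*I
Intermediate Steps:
H(S) = 0
u = I*sqrt(10534) (u = sqrt(-10534) = I*sqrt(10534) ≈ 102.64*I)
J(x) = x (J(x) = x + x*0 = x + 0 = x)
J(z(Y)) + u = 2 + I*sqrt(10534)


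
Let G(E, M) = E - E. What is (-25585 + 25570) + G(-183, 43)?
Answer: -15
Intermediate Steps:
G(E, M) = 0
(-25585 + 25570) + G(-183, 43) = (-25585 + 25570) + 0 = -15 + 0 = -15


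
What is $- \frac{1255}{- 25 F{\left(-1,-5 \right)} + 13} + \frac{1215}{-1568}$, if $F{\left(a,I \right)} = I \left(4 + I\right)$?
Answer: $\frac{16355}{1568} \approx 10.43$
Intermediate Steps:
$- \frac{1255}{- 25 F{\left(-1,-5 \right)} + 13} + \frac{1215}{-1568} = - \frac{1255}{- 25 \left(- 5 \left(4 - 5\right)\right) + 13} + \frac{1215}{-1568} = - \frac{1255}{- 25 \left(\left(-5\right) \left(-1\right)\right) + 13} + 1215 \left(- \frac{1}{1568}\right) = - \frac{1255}{\left(-25\right) 5 + 13} - \frac{1215}{1568} = - \frac{1255}{-125 + 13} - \frac{1215}{1568} = - \frac{1255}{-112} - \frac{1215}{1568} = \left(-1255\right) \left(- \frac{1}{112}\right) - \frac{1215}{1568} = \frac{1255}{112} - \frac{1215}{1568} = \frac{16355}{1568}$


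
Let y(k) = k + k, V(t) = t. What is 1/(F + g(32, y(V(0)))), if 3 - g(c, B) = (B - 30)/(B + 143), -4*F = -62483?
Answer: 572/8936905 ≈ 6.4004e-5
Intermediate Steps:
F = 62483/4 (F = -1/4*(-62483) = 62483/4 ≈ 15621.)
y(k) = 2*k
g(c, B) = 3 - (-30 + B)/(143 + B) (g(c, B) = 3 - (B - 30)/(B + 143) = 3 - (-30 + B)/(143 + B))
1/(F + g(32, y(V(0)))) = 1/(62483/4 + (459 + 2*(2*0))/(143 + 2*0)) = 1/(62483/4 + (459 + 2*0)/(143 + 0)) = 1/(62483/4 + (459 + 0)/143) = 1/(62483/4 + (1/143)*459) = 1/(62483/4 + 459/143) = 1/(8936905/572) = 572/8936905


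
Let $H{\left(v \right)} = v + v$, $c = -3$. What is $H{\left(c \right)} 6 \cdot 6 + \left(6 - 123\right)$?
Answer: $-333$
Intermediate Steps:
$H{\left(v \right)} = 2 v$
$H{\left(c \right)} 6 \cdot 6 + \left(6 - 123\right) = 2 \left(-3\right) 6 \cdot 6 + \left(6 - 123\right) = \left(-6\right) 6 \cdot 6 - 117 = \left(-36\right) 6 - 117 = -216 - 117 = -333$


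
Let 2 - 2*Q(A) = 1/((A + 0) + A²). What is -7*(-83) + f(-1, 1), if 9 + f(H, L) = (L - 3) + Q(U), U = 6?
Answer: 47963/84 ≈ 570.99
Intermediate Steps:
Q(A) = 1 - 1/(2*(A + A²)) (Q(A) = 1 - 1/(2*((A + 0) + A²)) = 1 - 1/(2*(A + A²)))
f(H, L) = -925/84 + L (f(H, L) = -9 + ((L - 3) + (-½ + 6 + 6²)/(6*(1 + 6))) = -9 + ((-3 + L) + (⅙)*(-½ + 6 + 36)/7) = -9 + ((-3 + L) + (⅙)*(⅐)*(83/2)) = -9 + ((-3 + L) + 83/84) = -9 + (-169/84 + L) = -925/84 + L)
-7*(-83) + f(-1, 1) = -7*(-83) + (-925/84 + 1) = 581 - 841/84 = 47963/84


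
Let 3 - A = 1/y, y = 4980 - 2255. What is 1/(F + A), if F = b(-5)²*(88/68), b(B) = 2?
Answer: 46325/378758 ≈ 0.12231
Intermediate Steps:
y = 2725
F = 88/17 (F = 2²*(88/68) = 4*(88*(1/68)) = 4*(22/17) = 88/17 ≈ 5.1765)
A = 8174/2725 (A = 3 - 1/2725 = 8174/2725 ≈ 2.9996)
1/(F + A) = 1/(88/17 + 8174/2725) = 1/(378758/46325) = 46325/378758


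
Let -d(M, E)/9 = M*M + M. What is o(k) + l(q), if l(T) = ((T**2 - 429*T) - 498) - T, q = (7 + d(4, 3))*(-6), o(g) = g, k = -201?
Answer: 630405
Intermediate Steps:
d(M, E) = -9*M - 9*M**2 (d(M, E) = -9*(M*M + M) = -9*(M**2 + M) = -9*(M + M**2) = -9*M - 9*M**2)
q = 1038 (q = (7 - 9*4*(1 + 4))*(-6) = (7 - 9*4*5)*(-6) = (7 - 180)*(-6) = -173*(-6) = 1038)
l(T) = -498 + T**2 - 430*T (l(T) = (-498 + T**2 - 429*T) - T = -498 + T**2 - 430*T)
o(k) + l(q) = -201 + (-498 + 1038**2 - 430*1038) = -201 + (-498 + 1077444 - 446340) = -201 + 630606 = 630405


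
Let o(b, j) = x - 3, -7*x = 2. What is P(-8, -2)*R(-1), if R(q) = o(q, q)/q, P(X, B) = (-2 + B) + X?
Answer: -276/7 ≈ -39.429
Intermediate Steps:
x = -2/7 (x = -⅐*2 = -2/7 ≈ -0.28571)
o(b, j) = -23/7 (o(b, j) = -2/7 - 3 = -23/7)
P(X, B) = -2 + B + X
R(q) = -23/(7*q)
P(-8, -2)*R(-1) = (-2 - 2 - 8)*(-23/7/(-1)) = -(-276)*(-1)/7 = -12*23/7 = -276/7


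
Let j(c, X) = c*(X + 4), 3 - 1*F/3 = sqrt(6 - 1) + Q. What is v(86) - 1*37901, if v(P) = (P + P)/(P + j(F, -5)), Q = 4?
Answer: -74623242/1969 - 129*sqrt(5)/1969 ≈ -37899.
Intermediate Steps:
F = -3 - 3*sqrt(5) (F = 9 - 3*(sqrt(6 - 1) + 4) = 9 - 3*(sqrt(5) + 4) = 9 - 3*(4 + sqrt(5)) = 9 + (-12 - 3*sqrt(5)) = -3 - 3*sqrt(5) ≈ -9.7082)
j(c, X) = c*(4 + X)
v(P) = 2*P/(3 + P + 3*sqrt(5)) (v(P) = (P + P)/(P + (-3 - 3*sqrt(5))*(4 - 5)) = (2*P)/(P + (-3 - 3*sqrt(5))*(-1)) = (2*P)/(P + (3 + 3*sqrt(5))) = (2*P)/(3 + P + 3*sqrt(5)) = 2*P/(3 + P + 3*sqrt(5)))
v(86) - 1*37901 = 2*86/(3 + 86 + 3*sqrt(5)) - 1*37901 = 2*86/(89 + 3*sqrt(5)) - 37901 = 172/(89 + 3*sqrt(5)) - 37901 = -37901 + 172/(89 + 3*sqrt(5))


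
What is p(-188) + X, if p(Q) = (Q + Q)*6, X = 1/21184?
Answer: -47791103/21184 ≈ -2256.0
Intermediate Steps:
X = 1/21184 ≈ 4.7205e-5
p(Q) = 12*Q (p(Q) = (2*Q)*6 = 12*Q)
p(-188) + X = 12*(-188) + 1/21184 = -2256 + 1/21184 = -47791103/21184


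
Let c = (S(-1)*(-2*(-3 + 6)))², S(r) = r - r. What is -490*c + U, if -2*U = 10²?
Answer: -50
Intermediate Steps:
U = -50 (U = -½*10² = -½*100 = -50)
S(r) = 0
c = 0 (c = (0*(-2*(-3 + 6)))² = (0*(-2*3))² = (0*(-6))² = 0² = 0)
-490*c + U = -490*0 - 50 = 0 - 50 = -50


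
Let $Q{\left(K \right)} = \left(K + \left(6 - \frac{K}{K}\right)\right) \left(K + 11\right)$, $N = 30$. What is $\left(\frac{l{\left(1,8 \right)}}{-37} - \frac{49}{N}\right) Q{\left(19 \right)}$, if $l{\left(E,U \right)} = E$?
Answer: $- \frac{44232}{37} \approx -1195.5$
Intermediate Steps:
$Q{\left(K \right)} = \left(5 + K\right) \left(11 + K\right)$ ($Q{\left(K \right)} = \left(K + \left(6 - 1\right)\right) \left(11 + K\right) = \left(K + 5\right) \left(11 + K\right) = \left(5 + K\right) \left(11 + K\right)$)
$\left(\frac{l{\left(1,8 \right)}}{-37} - \frac{49}{N}\right) Q{\left(19 \right)} = \left(1 \frac{1}{-37} - \frac{49}{30}\right) \left(55 + 19^{2} + 16 \cdot 19\right) = \left(1 \left(- \frac{1}{37}\right) - \frac{49}{30}\right) \left(55 + 361 + 304\right) = \left(- \frac{1}{37} - \frac{49}{30}\right) 720 = \left(- \frac{1843}{1110}\right) 720 = - \frac{44232}{37}$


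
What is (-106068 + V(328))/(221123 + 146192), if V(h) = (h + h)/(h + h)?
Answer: -8159/28255 ≈ -0.28876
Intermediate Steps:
V(h) = 1 (V(h) = (2*h)/((2*h)) = (2*h)*(1/(2*h)) = 1)
(-106068 + V(328))/(221123 + 146192) = (-106068 + 1)/(221123 + 146192) = -106067/367315 = -106067*1/367315 = -8159/28255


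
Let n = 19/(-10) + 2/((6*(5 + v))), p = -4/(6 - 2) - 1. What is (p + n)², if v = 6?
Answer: 1630729/108900 ≈ 14.975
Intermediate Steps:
p = -2 (p = -4/4 - 1 = -4*¼ - 1 = -1 - 1 = -2)
n = -617/330 (n = 19/(-10) + 2/((6*(5 + 6))) = 19*(-⅒) + 2/((6*11)) = -19/10 + 2/66 = -19/10 + 2*(1/66) = -19/10 + 1/33 = -617/330 ≈ -1.8697)
(p + n)² = (-2 - 617/330)² = (-1277/330)² = 1630729/108900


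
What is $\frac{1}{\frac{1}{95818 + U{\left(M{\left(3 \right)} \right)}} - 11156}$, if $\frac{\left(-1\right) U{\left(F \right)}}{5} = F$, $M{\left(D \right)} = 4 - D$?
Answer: $- \frac{95813}{1068889827} \approx -8.9638 \cdot 10^{-5}$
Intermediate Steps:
$U{\left(F \right)} = - 5 F$
$\frac{1}{\frac{1}{95818 + U{\left(M{\left(3 \right)} \right)}} - 11156} = \frac{1}{\frac{1}{95818 - 5 \left(4 - 3\right)} - 11156} = \frac{1}{\frac{1}{95818 - 5} - 11156} = \frac{1}{\frac{1}{95813} - 11156} = \frac{1}{- \frac{1068889827}{95813}} = - \frac{95813}{1068889827}$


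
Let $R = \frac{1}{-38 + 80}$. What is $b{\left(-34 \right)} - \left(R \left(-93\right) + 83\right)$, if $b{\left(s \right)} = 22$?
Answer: $- \frac{823}{14} \approx -58.786$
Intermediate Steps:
$R = \frac{1}{42} \approx 0.02381$
$b{\left(-34 \right)} - \left(R \left(-93\right) + 83\right) = 22 - \left(\frac{1}{42} \left(-93\right) + 83\right) = 22 - \left(- \frac{31}{14} + 83\right) = 22 - \frac{1131}{14} = - \frac{823}{14}$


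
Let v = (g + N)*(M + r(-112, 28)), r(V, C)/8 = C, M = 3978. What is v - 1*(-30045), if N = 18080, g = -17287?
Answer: 3362231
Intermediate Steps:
r(V, C) = 8*C
v = 3332186 (v = (-17287 + 18080)*(3978 + 8*28) = 793*(3978 + 224) = 793*4202 = 3332186)
v - 1*(-30045) = 3332186 - 1*(-30045) = 3332186 + 30045 = 3362231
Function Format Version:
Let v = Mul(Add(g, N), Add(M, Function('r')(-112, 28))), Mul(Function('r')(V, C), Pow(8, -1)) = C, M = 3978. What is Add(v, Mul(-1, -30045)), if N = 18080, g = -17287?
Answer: 3362231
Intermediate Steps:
Function('r')(V, C) = Mul(8, C)
v = 3332186 (v = Mul(Add(-17287, 18080), Add(3978, Mul(8, 28))) = Mul(793, Add(3978, 224)) = Mul(793, 4202) = 3332186)
Add(v, Mul(-1, -30045)) = Add(3332186, Mul(-1, -30045)) = Add(3332186, 30045) = 3362231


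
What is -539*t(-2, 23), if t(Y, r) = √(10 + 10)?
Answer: -1078*√5 ≈ -2410.5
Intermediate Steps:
t(Y, r) = 2*√5 (t(Y, r) = √20 = 2*√5)
-539*t(-2, 23) = -1078*√5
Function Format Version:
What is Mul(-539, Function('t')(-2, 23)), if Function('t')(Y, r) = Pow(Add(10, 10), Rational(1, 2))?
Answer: Mul(-1078, Pow(5, Rational(1, 2))) ≈ -2410.5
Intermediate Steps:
Function('t')(Y, r) = Mul(2, Pow(5, Rational(1, 2))) (Function('t')(Y, r) = Pow(20, Rational(1, 2)) = Mul(2, Pow(5, Rational(1, 2))))
Mul(-539, Function('t')(-2, 23)) = Mul(-539, Mul(2, Pow(5, Rational(1, 2)))) = Mul(-1078, Pow(5, Rational(1, 2)))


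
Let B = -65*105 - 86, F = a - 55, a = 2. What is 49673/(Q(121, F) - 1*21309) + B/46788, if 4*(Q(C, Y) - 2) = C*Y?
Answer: -1103303583/476411012 ≈ -2.3159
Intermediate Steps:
F = -53 (F = 2 - 55 = -53)
Q(C, Y) = 2 + C*Y/4 (Q(C, Y) = 2 + (C*Y)/4 = 2 + C*Y/4)
B = -6911 (B = -6825 - 86 = -6911)
49673/(Q(121, F) - 1*21309) + B/46788 = 49673/((2 + (¼)*121*(-53)) - 1*21309) - 6911/46788 = 49673/((2 - 6413/4) - 21309) - 6911*1/46788 = 49673/(-6405/4 - 21309) - 6911/46788 = 49673/(-91641/4) - 6911/46788 = 49673*(-4/91641) - 6911/46788 = -198692/91641 - 6911/46788 = -1103303583/476411012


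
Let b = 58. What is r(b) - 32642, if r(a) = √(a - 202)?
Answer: -32642 + 12*I ≈ -32642.0 + 12.0*I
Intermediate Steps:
r(a) = √(-202 + a)
r(b) - 32642 = √(-202 + 58) - 32642 = √(-144) - 32642 = 12*I - 32642 = -32642 + 12*I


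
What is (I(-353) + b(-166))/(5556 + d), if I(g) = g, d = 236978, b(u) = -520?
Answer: -873/242534 ≈ -0.0035995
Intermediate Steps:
(I(-353) + b(-166))/(5556 + d) = (-353 - 520)/(5556 + 236978) = -873/242534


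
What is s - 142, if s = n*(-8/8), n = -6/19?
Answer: -2692/19 ≈ -141.68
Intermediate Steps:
n = -6/19 (n = -6*1/19 = -6/19 ≈ -0.31579)
s = 6/19 (s = -(-48)/(19*8) = -6/19*(-1) = 6/19 ≈ 0.31579)
s - 142 = 6/19 - 142 = -2692/19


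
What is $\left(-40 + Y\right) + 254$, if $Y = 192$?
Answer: $406$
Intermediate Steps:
$\left(-40 + Y\right) + 254 = \left(-40 + 192\right) + 254 = 152 + 254 = 406$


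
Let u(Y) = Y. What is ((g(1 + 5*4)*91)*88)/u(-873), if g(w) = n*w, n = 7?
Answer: -392392/291 ≈ -1348.4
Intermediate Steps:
g(w) = 7*w
((g(1 + 5*4)*91)*88)/u(-873) = (((7*(1 + 5*4))*91)*88)/(-873) = (((7*(1 + 20))*91)*88)*(-1/873) = (((7*21)*91)*88)*(-1/873) = ((147*91)*88)*(-1/873) = (13377*88)*(-1/873) = 1177176*(-1/873) = -392392/291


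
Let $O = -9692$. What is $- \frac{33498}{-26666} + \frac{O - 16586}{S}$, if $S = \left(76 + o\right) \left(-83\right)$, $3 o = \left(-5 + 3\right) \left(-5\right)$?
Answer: $\frac{98710962}{18812863} \approx 5.247$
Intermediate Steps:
$o = \frac{10}{3}$ ($o = \frac{\left(-5 + 3\right) \left(-5\right)}{3} = \frac{\left(-2\right) \left(-5\right)}{3} = \frac{1}{3} \cdot 10 = \frac{10}{3} \approx 3.3333$)
$S = - \frac{19754}{3}$ ($S = \left(76 + \frac{10}{3}\right) \left(-83\right) = \frac{238}{3} \left(-83\right) = - \frac{19754}{3} \approx -6584.7$)
$- \frac{33498}{-26666} + \frac{O - 16586}{S} = - \frac{33498}{-26666} + \frac{-9692 - 16586}{- \frac{19754}{3}} = \left(-33498\right) \left(- \frac{1}{26666}\right) + \left(-9692 - 16586\right) \left(- \frac{3}{19754}\right) = \frac{16749}{13333} - - \frac{5631}{1411} = \frac{16749}{13333} + \frac{5631}{1411} = \frac{98710962}{18812863}$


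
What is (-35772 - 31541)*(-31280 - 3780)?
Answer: 2359993780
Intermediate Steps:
(-35772 - 31541)*(-31280 - 3780) = -67313*(-35060) = 2359993780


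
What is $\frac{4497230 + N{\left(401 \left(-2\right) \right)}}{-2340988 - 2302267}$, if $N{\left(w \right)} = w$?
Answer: $- \frac{4496428}{4643255} \approx -0.96838$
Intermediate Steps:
$\frac{4497230 + N{\left(401 \left(-2\right) \right)}}{-2340988 - 2302267} = \frac{4497230 + 401 \left(-2\right)}{-2340988 - 2302267} = \frac{4497230 - 802}{-4643255} = 4496428 \left(- \frac{1}{4643255}\right) = - \frac{4496428}{4643255}$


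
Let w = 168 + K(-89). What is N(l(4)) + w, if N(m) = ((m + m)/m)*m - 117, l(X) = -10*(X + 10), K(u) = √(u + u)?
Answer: -229 + I*√178 ≈ -229.0 + 13.342*I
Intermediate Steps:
K(u) = √2*√u (K(u) = √(2*u) = √2*√u)
l(X) = -100 - 10*X (l(X) = -10*(10 + X) = -100 - 10*X)
N(m) = -117 + 2*m (N(m) = ((2*m)/m)*m - 117 = 2*m - 117 = -117 + 2*m)
w = 168 + I*√178 (w = 168 + √2*√(-89) = 168 + √2*(I*√89) = 168 + I*√178 ≈ 168.0 + 13.342*I)
N(l(4)) + w = (-117 + 2*(-100 - 10*4)) + (168 + I*√178) = (-117 + 2*(-100 - 40)) + (168 + I*√178) = (-117 + 2*(-140)) + (168 + I*√178) = (-117 - 280) + (168 + I*√178) = -397 + (168 + I*√178) = -229 + I*√178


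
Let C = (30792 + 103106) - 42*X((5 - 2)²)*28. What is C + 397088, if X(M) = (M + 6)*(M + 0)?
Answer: 372226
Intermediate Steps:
X(M) = M*(6 + M) (X(M) = (6 + M)*M = M*(6 + M))
C = -24862 (C = (30792 + 103106) - 42*(5 - 2)²*(6 + (5 - 2)²)*28 = 133898 - 42*3²*(6 + 3²)*28 = 133898 - 378*(6 + 9)*28 = 133898 - 378*15*28 = 133898 - 42*135*28 = 133898 - 5670*28 = 133898 - 158760 = -24862)
C + 397088 = -24862 + 397088 = 372226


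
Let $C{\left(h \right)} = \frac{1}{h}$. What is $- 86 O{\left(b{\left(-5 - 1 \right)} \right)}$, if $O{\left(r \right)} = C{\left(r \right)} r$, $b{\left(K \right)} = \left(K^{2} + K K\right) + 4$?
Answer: $-86$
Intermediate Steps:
$b{\left(K \right)} = 4 + 2 K^{2}$ ($b{\left(K \right)} = \left(K^{2} + K^{2}\right) + 4 = 2 K^{2} + 4 = 4 + 2 K^{2}$)
$O{\left(r \right)} = 1$ ($O{\left(r \right)} = \frac{r}{r} = 1$)
$- 86 O{\left(b{\left(-5 - 1 \right)} \right)} = \left(-86\right) 1 = -86$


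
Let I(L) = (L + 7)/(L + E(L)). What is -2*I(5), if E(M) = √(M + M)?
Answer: -8 + 8*√10/5 ≈ -2.9404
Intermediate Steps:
E(M) = √2*√M (E(M) = √(2*M) = √2*√M)
I(L) = (7 + L)/(L + √2*√L) (I(L) = (L + 7)/(L + √2*√L) = (7 + L)/(L + √2*√L))
-2*I(5) = -2*(7 + 5)/(5 + √2*√5) = -2*12/(5 + √10) = -24/(5 + √10)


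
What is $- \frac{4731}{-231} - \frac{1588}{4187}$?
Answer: $\frac{6480623}{322399} \approx 20.101$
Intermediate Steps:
$- \frac{4731}{-231} - \frac{1588}{4187} = \left(-4731\right) \left(- \frac{1}{231}\right) - \frac{1588}{4187} = \frac{1577}{77} - \frac{1588}{4187} = \frac{6480623}{322399}$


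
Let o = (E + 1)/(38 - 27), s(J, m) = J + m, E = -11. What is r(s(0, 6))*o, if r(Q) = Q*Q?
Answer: -360/11 ≈ -32.727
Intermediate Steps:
r(Q) = Q²
o = -10/11 (o = (-11 + 1)/(38 - 27) = -10/11 ≈ -0.90909)
r(s(0, 6))*o = (0 + 6)²*(-10/11) = 6²*(-10/11) = 36*(-10/11) = -360/11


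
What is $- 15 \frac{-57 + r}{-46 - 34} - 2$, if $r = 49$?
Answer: $- \frac{7}{2} \approx -3.5$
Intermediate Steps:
$- 15 \frac{-57 + r}{-46 - 34} - 2 = - 15 \frac{-57 + 49}{-46 - 34} - 2 = - 15 \left(- \frac{8}{-80}\right) - 2 = - 15 \left(\left(-8\right) \left(- \frac{1}{80}\right)\right) - 2 = \left(-15\right) \frac{1}{10} - 2 = - \frac{3}{2} - 2 = - \frac{7}{2}$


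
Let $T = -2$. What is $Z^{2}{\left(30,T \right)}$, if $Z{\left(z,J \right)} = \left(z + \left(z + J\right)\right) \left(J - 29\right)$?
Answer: $3232804$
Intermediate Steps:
$Z{\left(z,J \right)} = \left(-29 + J\right) \left(J + 2 z\right)$ ($Z{\left(z,J \right)} = \left(z + \left(J + z\right)\right) \left(-29 + J\right) = \left(J + 2 z\right) \left(-29 + J\right) = \left(-29 + J\right) \left(J + 2 z\right)$)
$Z^{2}{\left(30,T \right)} = \left(\left(-2\right)^{2} - 1740 - -58 + 2 \left(-2\right) 30\right)^{2} = \left(4 - 1740 + 58 - 120\right)^{2} = \left(-1798\right)^{2} = 3232804$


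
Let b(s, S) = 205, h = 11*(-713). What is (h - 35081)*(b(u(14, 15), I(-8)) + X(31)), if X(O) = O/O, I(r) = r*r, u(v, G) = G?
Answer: -8842344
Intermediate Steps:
I(r) = r²
h = -7843
X(O) = 1
(h - 35081)*(b(u(14, 15), I(-8)) + X(31)) = (-7843 - 35081)*(205 + 1) = -42924*206 = -8842344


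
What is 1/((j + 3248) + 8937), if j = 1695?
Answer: 1/13880 ≈ 7.2046e-5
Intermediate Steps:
1/((j + 3248) + 8937) = 1/((1695 + 3248) + 8937) = 1/(4943 + 8937) = 1/13880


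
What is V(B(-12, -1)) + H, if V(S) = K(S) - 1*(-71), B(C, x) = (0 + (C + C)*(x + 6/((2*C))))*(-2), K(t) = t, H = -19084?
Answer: -19073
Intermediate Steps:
B(C, x) = -4*C*(x + 3/C) (B(C, x) = (0 + (2*C)*(x + 6*(1/(2*C))))*(-2) = (0 + (2*C)*(x + 3/C))*(-2) = (0 + 2*C*(x + 3/C))*(-2) = (2*C*(x + 3/C))*(-2) = -4*C*(x + 3/C))
V(S) = 71 + S (V(S) = S - 1*(-71) = S + 71 = 71 + S)
V(B(-12, -1)) + H = (71 + (-12 - 4*(-12)*(-1))) - 19084 = (71 + (-12 - 48)) - 19084 = (71 - 60) - 19084 = 11 - 19084 = -19073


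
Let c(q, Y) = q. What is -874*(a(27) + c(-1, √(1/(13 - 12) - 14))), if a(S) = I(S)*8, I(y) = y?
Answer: -187910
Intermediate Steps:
a(S) = 8*S (a(S) = S*8 = 8*S)
-874*(a(27) + c(-1, √(1/(13 - 12) - 14))) = -874*(8*27 - 1) = -874*(216 - 1) = -874*215 = -187910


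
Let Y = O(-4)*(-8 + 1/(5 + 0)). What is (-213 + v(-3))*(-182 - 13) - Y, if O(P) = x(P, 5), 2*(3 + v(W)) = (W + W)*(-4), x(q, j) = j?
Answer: 39819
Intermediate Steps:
v(W) = -3 - 4*W (v(W) = -3 + ((W + W)*(-4))/2 = -3 + ((2*W)*(-4))/2 = -3 + (-8*W)/2 = -3 - 4*W)
O(P) = 5
Y = -39 (Y = 5*(-8 + 1/(5 + 0)) = 5*(-8 + 1/5) = 5*(-8 + ⅕) = 5*(-39/5) = -39)
(-213 + v(-3))*(-182 - 13) - Y = (-213 + (-3 - 4*(-3)))*(-182 - 13) - 1*(-39) = (-213 + (-3 + 12))*(-195) + 39 = (-213 + 9)*(-195) + 39 = -204*(-195) + 39 = 39780 + 39 = 39819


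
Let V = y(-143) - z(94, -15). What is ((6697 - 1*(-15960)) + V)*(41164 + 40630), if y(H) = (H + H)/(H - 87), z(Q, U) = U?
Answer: 213271556862/115 ≈ 1.8545e+9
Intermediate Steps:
y(H) = 2*H/(-87 + H) (y(H) = (2*H)/(-87 + H) = 2*H/(-87 + H))
V = 1868/115 (V = 2*(-143)/(-87 - 143) - 1*(-15) = 2*(-143)/(-230) + 15 = 2*(-143)*(-1/230) + 15 = 143/115 + 15 = 1868/115 ≈ 16.243)
((6697 - 1*(-15960)) + V)*(41164 + 40630) = ((6697 - 1*(-15960)) + 1868/115)*(41164 + 40630) = ((6697 + 15960) + 1868/115)*81794 = (22657 + 1868/115)*81794 = (2607423/115)*81794 = 213271556862/115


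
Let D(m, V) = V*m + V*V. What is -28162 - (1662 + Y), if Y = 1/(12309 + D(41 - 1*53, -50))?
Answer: -459558017/15409 ≈ -29824.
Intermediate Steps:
D(m, V) = V² + V*m (D(m, V) = V*m + V² = V² + V*m)
Y = 1/15409 (Y = 1/(12309 - 50*(-50 + (41 - 1*53))) = 1/(12309 - 50*(-50 + (41 - 53))) = 1/(12309 - 50*(-50 - 12)) = 1/(12309 - 50*(-62)) = 1/(12309 + 3100) = 1/15409 ≈ 6.4897e-5)
-28162 - (1662 + Y) = -28162 - (1662 + 1/15409) = -28162 - 1*25609759/15409 = -28162 - 25609759/15409 = -459558017/15409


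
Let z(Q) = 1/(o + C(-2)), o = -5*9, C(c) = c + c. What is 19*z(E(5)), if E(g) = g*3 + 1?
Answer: -19/49 ≈ -0.38775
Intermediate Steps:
E(g) = 1 + 3*g (E(g) = 3*g + 1 = 1 + 3*g)
C(c) = 2*c
o = -45
z(Q) = -1/49 (z(Q) = 1/(-45 + 2*(-2)) = 1/(-45 - 4) = 1/(-49) = -1/49)
19*z(E(5)) = 19*(-1/49) = -19/49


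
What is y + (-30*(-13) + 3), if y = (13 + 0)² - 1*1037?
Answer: -475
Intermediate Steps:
y = -868 (y = 13² - 1037 = 169 - 1037 = -868)
y + (-30*(-13) + 3) = -868 + (-30*(-13) + 3) = -868 + (390 + 3) = -868 + 393 = -475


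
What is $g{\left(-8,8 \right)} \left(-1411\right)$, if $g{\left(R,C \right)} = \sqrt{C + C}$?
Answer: $-5644$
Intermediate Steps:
$g{\left(R,C \right)} = \sqrt{2} \sqrt{C}$ ($g{\left(R,C \right)} = \sqrt{2 C} = \sqrt{2} \sqrt{C}$)
$g{\left(-8,8 \right)} \left(-1411\right) = \sqrt{2} \sqrt{8} \left(-1411\right) = \sqrt{2} \cdot 2 \sqrt{2} \left(-1411\right) = 4 \left(-1411\right) = -5644$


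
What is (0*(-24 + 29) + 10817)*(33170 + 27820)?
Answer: 659728830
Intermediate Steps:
(0*(-24 + 29) + 10817)*(33170 + 27820) = (0*5 + 10817)*60990 = (0 + 10817)*60990 = 10817*60990 = 659728830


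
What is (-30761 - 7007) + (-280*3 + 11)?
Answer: -38597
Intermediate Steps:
(-30761 - 7007) + (-280*3 + 11) = -37768 + (-28*30 + 11) = -37768 + (-840 + 11) = -37768 - 829 = -38597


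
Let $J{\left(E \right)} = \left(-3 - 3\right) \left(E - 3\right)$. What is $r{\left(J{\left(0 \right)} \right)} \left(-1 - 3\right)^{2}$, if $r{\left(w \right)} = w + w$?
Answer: $576$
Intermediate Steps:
$J{\left(E \right)} = 18 - 6 E$ ($J{\left(E \right)} = - 6 \left(-3 + E\right) = 18 - 6 E$)
$r{\left(w \right)} = 2 w$
$r{\left(J{\left(0 \right)} \right)} \left(-1 - 3\right)^{2} = 2 \left(18 - 0\right) \left(-1 - 3\right)^{2} = 2 \left(18 + 0\right) \left(-4\right)^{2} = 2 \cdot 18 \cdot 16 = 36 \cdot 16 = 576$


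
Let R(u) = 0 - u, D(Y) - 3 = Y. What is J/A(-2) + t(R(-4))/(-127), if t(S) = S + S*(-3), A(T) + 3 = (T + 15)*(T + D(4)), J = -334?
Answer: -20961/3937 ≈ -5.3241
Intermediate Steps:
D(Y) = 3 + Y
R(u) = -u
A(T) = -3 + (7 + T)*(15 + T) (A(T) = -3 + (T + 15)*(T + (3 + 4)) = -3 + (15 + T)*(T + 7) = -3 + (15 + T)*(7 + T) = -3 + (7 + T)*(15 + T))
t(S) = -2*S (t(S) = S - 3*S = -2*S)
J/A(-2) + t(R(-4))/(-127) = -334/(102 + (-2)² + 22*(-2)) - (-2)*(-4)/(-127) = -334/(102 + 4 - 44) - 2*4*(-1/127) = -334/62 - 8*(-1/127) = -334*1/62 + 8/127 = -167/31 + 8/127 = -20961/3937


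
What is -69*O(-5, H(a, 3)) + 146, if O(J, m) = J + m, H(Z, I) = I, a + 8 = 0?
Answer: 284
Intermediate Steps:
a = -8 (a = -8 + 0 = -8)
-69*O(-5, H(a, 3)) + 146 = -69*(-5 + 3) + 146 = -69*(-2) + 146 = 138 + 146 = 284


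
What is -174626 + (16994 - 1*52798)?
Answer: -210430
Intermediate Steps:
-174626 + (16994 - 1*52798) = -174626 + (16994 - 52798) = -174626 - 35804 = -210430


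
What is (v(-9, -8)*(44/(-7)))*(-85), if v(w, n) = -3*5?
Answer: -56100/7 ≈ -8014.3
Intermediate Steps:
v(w, n) = -15
(v(-9, -8)*(44/(-7)))*(-85) = -660/(-7)*(-85) = -660*(-1)/7*(-85) = -15*(-44/7)*(-85) = (660/7)*(-85) = -56100/7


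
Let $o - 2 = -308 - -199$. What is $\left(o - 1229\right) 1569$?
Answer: $-2096184$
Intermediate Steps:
$o = -107$ ($o = 2 - 109 = -107$)
$\left(o - 1229\right) 1569 = \left(-107 - 1229\right) 1569 = \left(-1336\right) 1569 = -2096184$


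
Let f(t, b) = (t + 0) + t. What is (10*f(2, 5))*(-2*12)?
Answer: -960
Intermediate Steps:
f(t, b) = 2*t (f(t, b) = t + t = 2*t)
(10*f(2, 5))*(-2*12) = (10*(2*2))*(-2*12) = (10*4)*(-24) = 40*(-24) = -960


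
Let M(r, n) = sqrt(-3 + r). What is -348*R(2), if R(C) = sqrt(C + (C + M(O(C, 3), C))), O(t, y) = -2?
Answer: -348*sqrt(4 + I*sqrt(5)) ≈ -720.9 - 187.82*I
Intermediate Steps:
R(C) = sqrt(2*C + I*sqrt(5)) (R(C) = sqrt(C + (C + sqrt(-3 - 2))) = sqrt(C + (C + sqrt(-5))) = sqrt(C + (C + I*sqrt(5))) = sqrt(2*C + I*sqrt(5)))
-348*R(2) = -348*sqrt(2*2 + I*sqrt(5)) = -348*sqrt(4 + I*sqrt(5))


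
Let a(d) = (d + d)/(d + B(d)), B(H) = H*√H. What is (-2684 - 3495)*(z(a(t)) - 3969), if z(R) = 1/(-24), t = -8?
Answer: 588593003/24 ≈ 2.4525e+7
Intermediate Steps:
B(H) = H^(3/2)
a(d) = 2*d/(d + d^(3/2)) (a(d) = (d + d)/(d + d^(3/2)) = (2*d)/(d + d^(3/2)) = 2*d/(d + d^(3/2)))
z(R) = -1/24 (z(R) = 1*(-1/24) = -1/24)
(-2684 - 3495)*(z(a(t)) - 3969) = (-2684 - 3495)*(-1/24 - 3969) = -6179*(-95257/24) = 588593003/24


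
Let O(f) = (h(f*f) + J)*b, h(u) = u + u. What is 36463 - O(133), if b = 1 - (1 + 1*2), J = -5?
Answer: 107209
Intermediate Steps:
h(u) = 2*u
b = -2 (b = 1 - (1 + 2) = 1 - 1*3 = 1 - 3 = -2)
O(f) = 10 - 4*f² (O(f) = (2*(f*f) - 5)*(-2) = (2*f² - 5)*(-2) = (-5 + 2*f²)*(-2) = 10 - 4*f²)
36463 - O(133) = 36463 - (10 - 4*133²) = 36463 - (10 - 4*17689) = 36463 - (10 - 70756) = 36463 - 1*(-70746) = 36463 + 70746 = 107209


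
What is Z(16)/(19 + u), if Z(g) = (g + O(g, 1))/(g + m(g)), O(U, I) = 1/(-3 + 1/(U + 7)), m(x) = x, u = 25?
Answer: 1065/95744 ≈ 0.011123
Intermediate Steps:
O(U, I) = 1/(-3 + 1/(7 + U))
Z(g) = (g + (-7 - g)/(20 + 3*g))/(2*g) (Z(g) = (g + (-7 - g)/(20 + 3*g))/(g + g) = (g + (-7 - g)/(20 + 3*g))/((2*g)) = (g + (-7 - g)/(20 + 3*g))*(1/(2*g)) = (g + (-7 - g)/(20 + 3*g))/(2*g))
Z(16)/(19 + u) = ((½)*(-7 - 1*16 + 16*(20 + 3*16))/(16*(20 + 3*16)))/(19 + 25) = ((½)*(1/16)*(-7 - 16 + 16*(20 + 48))/(20 + 48))/44 = ((½)*(1/16)*(-7 - 16 + 16*68)/68)/44 = ((½)*(1/16)*(1/68)*(-7 - 16 + 1088))/44 = ((½)*(1/16)*(1/68)*1065)/44 = (1/44)*(1065/2176) = 1065/95744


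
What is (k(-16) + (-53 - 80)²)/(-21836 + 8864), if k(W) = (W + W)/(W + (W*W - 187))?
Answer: -312495/229172 ≈ -1.3636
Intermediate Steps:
k(W) = 2*W/(-187 + W + W²) (k(W) = (2*W)/(W + (W² - 187)) = (2*W)/(W + (-187 + W²)) = (2*W)/(-187 + W + W²) = 2*W/(-187 + W + W²))
(k(-16) + (-53 - 80)²)/(-21836 + 8864) = (2*(-16)/(-187 - 16 + (-16)²) + (-53 - 80)²)/(-21836 + 8864) = (2*(-16)/(-187 - 16 + 256) + (-133)²)/(-12972) = (2*(-16)/53 + 17689)*(-1/12972) = (2*(-16)*(1/53) + 17689)*(-1/12972) = (-32/53 + 17689)*(-1/12972) = (937485/53)*(-1/12972) = -312495/229172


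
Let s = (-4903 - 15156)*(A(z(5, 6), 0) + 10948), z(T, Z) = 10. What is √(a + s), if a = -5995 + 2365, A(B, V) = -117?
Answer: I*√217262659 ≈ 14740.0*I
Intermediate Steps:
s = -217259029 (s = (-4903 - 15156)*(-117 + 10948) = -20059*10831 = -217259029)
a = -3630
√(a + s) = √(-3630 - 217259029) = √(-217262659) = I*√217262659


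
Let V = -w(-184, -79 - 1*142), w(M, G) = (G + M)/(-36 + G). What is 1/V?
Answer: -257/405 ≈ -0.63457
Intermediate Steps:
w(M, G) = (G + M)/(-36 + G)
V = -405/257 (V = -((-79 - 1*142) - 184)/(-36 + (-79 - 1*142)) = -((-79 - 142) - 184)/(-36 + (-79 - 142)) = -(-221 - 184)/(-36 - 221) = -(-405)/(-257) = -(-1)*(-405)/257 = -1*405/257 = -405/257 ≈ -1.5759)
1/V = 1/(-405/257) = -257/405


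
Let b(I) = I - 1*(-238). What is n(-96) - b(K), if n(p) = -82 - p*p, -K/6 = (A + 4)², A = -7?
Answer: -9482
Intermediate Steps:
K = -54 (K = -6*(-7 + 4)² = -6*(-3)² = -6*9 = -54)
n(p) = -82 - p²
b(I) = 238 + I (b(I) = I + 238 = 238 + I)
n(-96) - b(K) = (-82 - 1*(-96)²) - (238 - 54) = (-82 - 1*9216) - 1*184 = (-82 - 9216) - 184 = -9298 - 184 = -9482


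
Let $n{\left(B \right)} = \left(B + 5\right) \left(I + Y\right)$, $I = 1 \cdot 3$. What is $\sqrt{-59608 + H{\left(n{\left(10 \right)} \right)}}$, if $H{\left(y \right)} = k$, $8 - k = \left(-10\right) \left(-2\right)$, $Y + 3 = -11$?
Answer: $2 i \sqrt{14905} \approx 244.17 i$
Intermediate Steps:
$Y = -14$ ($Y = -3 - 11 = -14$)
$I = 3$
$k = -12$ ($k = 8 - \left(-10\right) \left(-2\right) = 8 - 20 = -12$)
$n{\left(B \right)} = -55 - 11 B$ ($n{\left(B \right)} = \left(B + 5\right) \left(3 - 14\right) = \left(5 + B\right) \left(-11\right) = -55 - 11 B$)
$H{\left(y \right)} = -12$
$\sqrt{-59608 + H{\left(n{\left(10 \right)} \right)}} = \sqrt{-59608 - 12} = \sqrt{-59620} = 2 i \sqrt{14905}$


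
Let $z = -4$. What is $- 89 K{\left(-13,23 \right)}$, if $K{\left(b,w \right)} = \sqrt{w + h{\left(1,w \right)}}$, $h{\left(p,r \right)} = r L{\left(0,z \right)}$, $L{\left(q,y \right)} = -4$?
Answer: $- 89 i \sqrt{69} \approx - 739.29 i$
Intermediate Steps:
$h{\left(p,r \right)} = - 4 r$ ($h{\left(p,r \right)} = r \left(-4\right) = - 4 r$)
$K{\left(b,w \right)} = \sqrt{3} \sqrt{- w}$ ($K{\left(b,w \right)} = \sqrt{w - 4 w} = \sqrt{- 3 w} = \sqrt{3} \sqrt{- w}$)
$- 89 K{\left(-13,23 \right)} = - 89 \sqrt{3} \sqrt{\left(-1\right) 23} = - 89 \sqrt{3} \sqrt{-23} = - 89 \sqrt{3} i \sqrt{23} = - 89 i \sqrt{69}$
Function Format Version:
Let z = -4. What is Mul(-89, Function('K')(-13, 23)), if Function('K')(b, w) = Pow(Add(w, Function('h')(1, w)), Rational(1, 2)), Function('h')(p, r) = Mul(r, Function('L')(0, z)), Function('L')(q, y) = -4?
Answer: Mul(-89, I, Pow(69, Rational(1, 2))) ≈ Mul(-739.29, I)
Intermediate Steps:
Function('h')(p, r) = Mul(-4, r) (Function('h')(p, r) = Mul(r, -4) = Mul(-4, r))
Function('K')(b, w) = Mul(Pow(3, Rational(1, 2)), Pow(Mul(-1, w), Rational(1, 2))) (Function('K')(b, w) = Pow(Add(w, Mul(-4, w)), Rational(1, 2)) = Pow(Mul(-3, w), Rational(1, 2)) = Mul(Pow(3, Rational(1, 2)), Pow(Mul(-1, w), Rational(1, 2))))
Mul(-89, Function('K')(-13, 23)) = Mul(-89, Mul(Pow(3, Rational(1, 2)), Pow(Mul(-1, 23), Rational(1, 2)))) = Mul(-89, Mul(Pow(3, Rational(1, 2)), Pow(-23, Rational(1, 2)))) = Mul(-89, Mul(Pow(3, Rational(1, 2)), Mul(I, Pow(23, Rational(1, 2))))) = Mul(-89, Mul(I, Pow(69, Rational(1, 2)))) = Mul(-89, I, Pow(69, Rational(1, 2)))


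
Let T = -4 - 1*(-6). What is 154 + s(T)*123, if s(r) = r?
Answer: 400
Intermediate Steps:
T = 2 (T = -4 + 6 = 2)
154 + s(T)*123 = 154 + 2*123 = 154 + 246 = 400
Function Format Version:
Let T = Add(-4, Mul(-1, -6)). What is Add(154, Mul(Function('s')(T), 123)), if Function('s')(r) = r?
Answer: 400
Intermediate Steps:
T = 2 (T = Add(-4, 6) = 2)
Add(154, Mul(Function('s')(T), 123)) = Add(154, Mul(2, 123)) = Add(154, 246) = 400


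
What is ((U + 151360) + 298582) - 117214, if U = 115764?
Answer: 448492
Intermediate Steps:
((U + 151360) + 298582) - 117214 = ((115764 + 151360) + 298582) - 117214 = (267124 + 298582) - 117214 = 565706 - 117214 = 448492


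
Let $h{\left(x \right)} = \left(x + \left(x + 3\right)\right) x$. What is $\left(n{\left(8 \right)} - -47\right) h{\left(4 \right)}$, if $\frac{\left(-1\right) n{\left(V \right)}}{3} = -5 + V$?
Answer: $1672$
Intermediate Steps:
$n{\left(V \right)} = 15 - 3 V$ ($n{\left(V \right)} = - 3 \left(-5 + V\right) = 15 - 3 V$)
$h{\left(x \right)} = x \left(3 + 2 x\right)$ ($h{\left(x \right)} = \left(x + \left(3 + x\right)\right) x = \left(3 + 2 x\right) x = x \left(3 + 2 x\right)$)
$\left(n{\left(8 \right)} - -47\right) h{\left(4 \right)} = \left(\left(15 - 24\right) - -47\right) 4 \left(3 + 2 \cdot 4\right) = \left(\left(15 - 24\right) + 47\right) 4 \left(3 + 8\right) = \left(-9 + 47\right) 4 \cdot 11 = 38 \cdot 44 = 1672$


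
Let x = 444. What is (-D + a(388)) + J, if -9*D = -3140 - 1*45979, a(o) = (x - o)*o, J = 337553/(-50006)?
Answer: 2439830207/150018 ≈ 16264.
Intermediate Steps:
J = -337553/50006 (J = 337553*(-1/50006) = -337553/50006 ≈ -6.7503)
a(o) = o*(444 - o) (a(o) = (444 - o)*o = o*(444 - o))
D = 16373/3 (D = -(-3140 - 1*45979)/9 = -(-3140 - 45979)/9 = -1/9*(-49119) = 16373/3 ≈ 5457.7)
(-D + a(388)) + J = (-1*16373/3 + 388*(444 - 1*388)) - 337553/50006 = (-16373/3 + 388*(444 - 388)) - 337553/50006 = (-16373/3 + 388*56) - 337553/50006 = (-16373/3 + 21728) - 337553/50006 = 48811/3 - 337553/50006 = 2439830207/150018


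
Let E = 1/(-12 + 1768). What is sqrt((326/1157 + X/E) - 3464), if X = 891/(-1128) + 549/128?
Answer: sqrt(507353240660630)/435032 ≈ 51.777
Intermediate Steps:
X = 21051/6016 (X = 891*(-1/1128) + 549*(1/128) = -297/376 + 549/128 = 21051/6016 ≈ 3.4992)
E = 1/1756 ≈ 0.00056948
sqrt((326/1157 + X/E) - 3464) = sqrt((326/1157 + 21051/(6016*(1/1756))) - 3464) = sqrt((326*(1/1157) + (21051/6016)*1756) - 3464) = sqrt((326/1157 + 9241389/1504) - 3464) = sqrt(10692777377/1740128 - 3464) = sqrt(4664973985/1740128) = sqrt(507353240660630)/435032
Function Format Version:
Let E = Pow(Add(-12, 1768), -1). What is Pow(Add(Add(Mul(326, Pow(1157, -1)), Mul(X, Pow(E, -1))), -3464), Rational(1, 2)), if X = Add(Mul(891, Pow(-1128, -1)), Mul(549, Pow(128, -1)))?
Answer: Mul(Rational(1, 435032), Pow(507353240660630, Rational(1, 2))) ≈ 51.777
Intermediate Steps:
X = Rational(21051, 6016) (X = Add(Mul(891, Rational(-1, 1128)), Mul(549, Rational(1, 128))) = Add(Rational(-297, 376), Rational(549, 128)) = Rational(21051, 6016) ≈ 3.4992)
E = Rational(1, 1756) (E = Pow(1756, -1) = Rational(1, 1756) ≈ 0.00056948)
Pow(Add(Add(Mul(326, Pow(1157, -1)), Mul(X, Pow(E, -1))), -3464), Rational(1, 2)) = Pow(Add(Add(Mul(326, Pow(1157, -1)), Mul(Rational(21051, 6016), Pow(Rational(1, 1756), -1))), -3464), Rational(1, 2)) = Pow(Add(Add(Mul(326, Rational(1, 1157)), Mul(Rational(21051, 6016), 1756)), -3464), Rational(1, 2)) = Pow(Add(Add(Rational(326, 1157), Rational(9241389, 1504)), -3464), Rational(1, 2)) = Pow(Add(Rational(10692777377, 1740128), -3464), Rational(1, 2)) = Pow(Rational(4664973985, 1740128), Rational(1, 2)) = Mul(Rational(1, 435032), Pow(507353240660630, Rational(1, 2)))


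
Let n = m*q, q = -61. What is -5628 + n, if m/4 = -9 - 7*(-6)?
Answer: -13680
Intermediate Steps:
m = 132 (m = 4*(-9 - 7*(-6)) = 4*(-9 + 42) = 4*33 = 132)
n = -8052 (n = 132*(-61) = -8052)
-5628 + n = -5628 - 8052 = -13680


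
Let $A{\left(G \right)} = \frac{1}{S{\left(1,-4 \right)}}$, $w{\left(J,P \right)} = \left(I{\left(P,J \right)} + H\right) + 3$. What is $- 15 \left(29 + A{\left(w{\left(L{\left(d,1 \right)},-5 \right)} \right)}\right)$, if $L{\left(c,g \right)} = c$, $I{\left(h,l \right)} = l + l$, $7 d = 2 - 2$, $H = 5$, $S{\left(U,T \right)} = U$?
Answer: $-450$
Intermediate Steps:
$d = 0$ ($d = \frac{2 - 2}{7} = \frac{1}{7} \cdot 0 = 0$)
$I{\left(h,l \right)} = 2 l$
$w{\left(J,P \right)} = 8 + 2 J$ ($w{\left(J,P \right)} = \left(2 J + 5\right) + 3 = \left(5 + 2 J\right) + 3 = 8 + 2 J$)
$A{\left(G \right)} = 1$ ($A{\left(G \right)} = 1^{-1} = 1$)
$- 15 \left(29 + A{\left(w{\left(L{\left(d,1 \right)},-5 \right)} \right)}\right) = - 15 \left(29 + 1\right) = \left(-15\right) 30 = -450$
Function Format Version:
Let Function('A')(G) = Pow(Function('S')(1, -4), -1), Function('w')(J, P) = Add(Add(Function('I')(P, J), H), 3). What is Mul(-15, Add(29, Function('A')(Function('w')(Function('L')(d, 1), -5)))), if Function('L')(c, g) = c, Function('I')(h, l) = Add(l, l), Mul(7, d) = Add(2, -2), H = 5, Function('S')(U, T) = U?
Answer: -450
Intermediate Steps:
d = 0 (d = Mul(Rational(1, 7), Add(2, -2)) = Mul(Rational(1, 7), 0) = 0)
Function('I')(h, l) = Mul(2, l)
Function('w')(J, P) = Add(8, Mul(2, J)) (Function('w')(J, P) = Add(Add(Mul(2, J), 5), 3) = Add(Add(5, Mul(2, J)), 3) = Add(8, Mul(2, J)))
Function('A')(G) = 1 (Function('A')(G) = Pow(1, -1) = 1)
Mul(-15, Add(29, Function('A')(Function('w')(Function('L')(d, 1), -5)))) = Mul(-15, Add(29, 1)) = Mul(-15, 30) = -450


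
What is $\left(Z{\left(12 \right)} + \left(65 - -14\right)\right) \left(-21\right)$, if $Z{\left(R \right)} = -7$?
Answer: $-1512$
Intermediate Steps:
$\left(Z{\left(12 \right)} + \left(65 - -14\right)\right) \left(-21\right) = \left(-7 + \left(65 - -14\right)\right) \left(-21\right) = \left(-7 + \left(65 + 14\right)\right) \left(-21\right) = \left(-7 + 79\right) \left(-21\right) = 72 \left(-21\right) = -1512$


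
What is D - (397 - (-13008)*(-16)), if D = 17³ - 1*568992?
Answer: -356348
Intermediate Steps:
D = -564079 (D = 4913 - 568992 = -564079)
D - (397 - (-13008)*(-16)) = -564079 - (397 - (-13008)*(-16)) = -564079 - (397 - 1084*192) = -564079 - (397 - 208128) = -564079 - 1*(-207731) = -564079 + 207731 = -356348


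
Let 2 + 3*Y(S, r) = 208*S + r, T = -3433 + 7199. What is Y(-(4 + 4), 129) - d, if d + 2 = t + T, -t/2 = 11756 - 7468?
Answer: 12899/3 ≈ 4299.7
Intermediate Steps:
T = 3766
t = -8576 (t = -2*(11756 - 7468) = -2*4288 = -8576)
Y(S, r) = -⅔ + r/3 + 208*S/3 (Y(S, r) = -⅔ + (208*S + r)/3 = -⅔ + (r + 208*S)/3 = -⅔ + (r/3 + 208*S/3) = -⅔ + r/3 + 208*S/3)
d = -4812 (d = -2 + (-8576 + 3766) = -2 - 4810 = -4812)
Y(-(4 + 4), 129) - d = (-⅔ + (⅓)*129 + 208*(-(4 + 4))/3) - 1*(-4812) = (-⅔ + 43 + 208*(-1*8)/3) + 4812 = (-⅔ + 43 + (208/3)*(-8)) + 4812 = (-⅔ + 43 - 1664/3) + 4812 = -1537/3 + 4812 = 12899/3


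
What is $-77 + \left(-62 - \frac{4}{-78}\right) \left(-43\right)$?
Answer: $\frac{100885}{39} \approx 2586.8$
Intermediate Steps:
$-77 + \left(-62 - \frac{4}{-78}\right) \left(-43\right) = -77 + \left(-62 - 4 \left(- \frac{1}{78}\right)\right) \left(-43\right) = -77 + \left(-62 - - \frac{2}{39}\right) \left(-43\right) = -77 + \left(-62 + \frac{2}{39}\right) \left(-43\right) = -77 - - \frac{103888}{39} = -77 + \frac{103888}{39} = \frac{100885}{39}$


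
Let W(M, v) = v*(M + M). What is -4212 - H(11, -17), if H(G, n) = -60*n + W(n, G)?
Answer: -4858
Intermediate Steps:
W(M, v) = 2*M*v (W(M, v) = v*(2*M) = 2*M*v)
H(G, n) = -60*n + 2*G*n (H(G, n) = -60*n + 2*n*G = -60*n + 2*G*n)
-4212 - H(11, -17) = -4212 - 2*(-17)*(-30 + 11) = -4212 - 2*(-17)*(-19) = -4212 - 1*646 = -4212 - 646 = -4858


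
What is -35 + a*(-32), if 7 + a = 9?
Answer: -99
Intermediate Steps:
a = 2 (a = -7 + 9 = 2)
-35 + a*(-32) = -35 + 2*(-32) = -35 - 64 = -99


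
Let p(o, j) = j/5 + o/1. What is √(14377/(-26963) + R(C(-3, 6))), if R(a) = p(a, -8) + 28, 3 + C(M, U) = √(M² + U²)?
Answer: √(415605794590 + 54525252675*√5)/134815 ≈ 5.4383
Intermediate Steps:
p(o, j) = o + j/5 (p(o, j) = j*(⅕) + o*1 = j/5 + o = o + j/5)
C(M, U) = -3 + √(M² + U²)
R(a) = 132/5 + a (R(a) = (a + (⅕)*(-8)) + 28 = (a - 8/5) + 28 = (-8/5 + a) + 28 = 132/5 + a)
√(14377/(-26963) + R(C(-3, 6))) = √(14377/(-26963) + (132/5 + (-3 + √((-3)² + 6²)))) = √(14377*(-1/26963) + (132/5 + (-3 + √(9 + 36)))) = √(-14377/26963 + (132/5 + (-3 + √45))) = √(-14377/26963 + (132/5 + (-3 + 3*√5))) = √(-14377/26963 + (117/5 + 3*√5)) = √(3082786/134815 + 3*√5)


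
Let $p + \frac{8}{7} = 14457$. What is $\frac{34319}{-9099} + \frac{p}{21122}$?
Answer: $- \frac{4153464517}{1345323546} \approx -3.0873$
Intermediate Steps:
$p = \frac{101191}{7}$ ($p = - \frac{8}{7} + 14457 = \frac{101191}{7} \approx 14456.0$)
$\frac{34319}{-9099} + \frac{p}{21122} = \frac{34319}{-9099} + \frac{101191}{7 \cdot 21122} = 34319 \left(- \frac{1}{9099}\right) + \frac{101191}{7} \cdot \frac{1}{21122} = - \frac{34319}{9099} + \frac{101191}{147854} = - \frac{4153464517}{1345323546}$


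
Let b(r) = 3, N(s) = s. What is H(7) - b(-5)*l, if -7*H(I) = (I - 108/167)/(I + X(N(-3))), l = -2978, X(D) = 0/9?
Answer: 73105861/8183 ≈ 8933.9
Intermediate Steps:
X(D) = 0 (X(D) = 0*(⅑) = 0)
H(I) = -(-108/167 + I)/(7*I) (H(I) = -(I - 108/167)/(7*(I + 0)) = -(I - 108*1/167)/(7*I) = -(I - 108/167)/(7*I) = -(-108/167 + I)/(7*I))
H(7) - b(-5)*l = (1/1169)*(108 - 167*7)/7 - 3*(-2978) = (1/1169)*(⅐)*(108 - 1169) - 1*(-8934) = (1/1169)*(⅐)*(-1061) + 8934 = -1061/8183 + 8934 = 73105861/8183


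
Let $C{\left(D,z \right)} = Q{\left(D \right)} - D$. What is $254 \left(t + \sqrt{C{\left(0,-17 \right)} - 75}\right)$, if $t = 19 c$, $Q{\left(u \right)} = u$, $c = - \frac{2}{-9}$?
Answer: $\frac{9652}{9} + 1270 i \sqrt{3} \approx 1072.4 + 2199.7 i$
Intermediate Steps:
$c = \frac{2}{9}$ ($c = \left(-2\right) \left(- \frac{1}{9}\right) = \frac{2}{9} \approx 0.22222$)
$C{\left(D,z \right)} = 0$ ($C{\left(D,z \right)} = D - D = 0$)
$t = \frac{38}{9}$ ($t = 19 \cdot \frac{2}{9} = \frac{38}{9} \approx 4.2222$)
$254 \left(t + \sqrt{C{\left(0,-17 \right)} - 75}\right) = 254 \left(\frac{38}{9} + \sqrt{0 - 75}\right) = 254 \left(\frac{38}{9} + \sqrt{-75}\right) = 254 \left(\frac{38}{9} + 5 i \sqrt{3}\right) = \frac{9652}{9} + 1270 i \sqrt{3}$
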